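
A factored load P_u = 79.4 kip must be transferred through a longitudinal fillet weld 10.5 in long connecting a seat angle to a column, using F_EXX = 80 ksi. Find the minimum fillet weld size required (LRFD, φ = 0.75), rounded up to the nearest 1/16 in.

Total weld length L = 10.5 in.
Required throat t_e = P_u / (φ × 0.6 F_EXX × L) = 79.4 / (0.75 × 0.6 × 80 × 10.5) = 0.2101 in.
Required leg w = t_e / 0.707 = 0.2971 in → use 5/16 in.

w = 5/16 in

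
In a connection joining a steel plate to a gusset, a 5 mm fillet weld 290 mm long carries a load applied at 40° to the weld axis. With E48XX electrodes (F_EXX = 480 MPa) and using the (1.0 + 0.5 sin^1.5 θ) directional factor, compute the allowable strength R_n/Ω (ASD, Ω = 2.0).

R_n/Ω ≈ 186 kN

t_e = 0.707 × 5 = 3.535 mm; A_we = 3.535 × 290 = 1025 mm².
Directional factor: 1.0 + 0.5 sin^1.5(40°) = 1.258.
F_nw = 0.6 × 480 × 1.258 = 362.2 MPa.
R_n/Ω = (362.2 × 1025) / 2.0 × 10⁻³ = 185.7 kN.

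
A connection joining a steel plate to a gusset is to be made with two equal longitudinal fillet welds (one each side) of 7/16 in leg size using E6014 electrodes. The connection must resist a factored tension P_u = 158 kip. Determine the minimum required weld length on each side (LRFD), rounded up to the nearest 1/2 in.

L = 9.5 in on each side

E60XX → F_EXX = 60 ksi.
Throat t_e = 0.707 × 0.4375 = 0.3093 in.
φr_n = 0.75 × 0.6 × 60 × 0.3093 = 8.351 kip/in.
L_req = P_u / φr_n = 158 / 8.351 = 18.92 in total.
Per side: 18.92 / 2 = 9.459 in.
Round up → use L = 9.5 in on each side.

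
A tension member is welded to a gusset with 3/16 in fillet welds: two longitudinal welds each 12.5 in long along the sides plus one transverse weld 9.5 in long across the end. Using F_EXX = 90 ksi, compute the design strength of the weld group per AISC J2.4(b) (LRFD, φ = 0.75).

φR_n ≈ 191 kips

t_e = 0.707 × 0.1875 = 0.1326 in.
R_nwl = 0.6 × 90 × 0.1326 × 25 = 179 kips (longitudinal, 2 welds).
R_nwt = 0.6 × 90 × 0.1326 × 9.5 = 68 kips (transverse, base value).
(i) R_nwl + R_nwt = 247 kips; (ii) 0.85 R_nwl + 1.5 R_nwt = 254.1 kips.
R_n = max = 254.1 kips [governs: (ii)]; φR_n = 190.6 kips.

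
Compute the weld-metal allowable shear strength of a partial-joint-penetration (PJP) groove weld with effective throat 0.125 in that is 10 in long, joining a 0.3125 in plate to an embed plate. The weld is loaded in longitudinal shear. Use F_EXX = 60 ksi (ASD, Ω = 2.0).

R_n/Ω ≈ 22.5 kip

Effective throat (given) t_e = 0.125 in.
A_we = 0.125 × 10 = 1.25 in².
F_nw = 0.6 F_EXX = 36 ksi.
R_n/Ω = (36 × 1.25) / 2.0 = 22.5 kip.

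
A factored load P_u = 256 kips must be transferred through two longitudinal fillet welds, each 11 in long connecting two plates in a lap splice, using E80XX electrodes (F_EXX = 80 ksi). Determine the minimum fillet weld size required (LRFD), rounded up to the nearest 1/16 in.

w = 1/2 in

Total weld length L = 22 in.
Required throat t_e = P_u / (φ × 0.6 F_EXX × L) = 256 / (0.75 × 0.6 × 80 × 22) = 0.3232 in.
Required leg w = t_e / 0.707 = 0.4572 in → use 1/2 in.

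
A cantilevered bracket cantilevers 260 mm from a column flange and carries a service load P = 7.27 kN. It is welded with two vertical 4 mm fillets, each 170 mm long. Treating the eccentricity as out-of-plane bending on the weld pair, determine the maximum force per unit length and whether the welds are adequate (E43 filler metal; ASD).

E43XX → F_EXX = 430 MPa.
L_w = 2 × 170 = 340 mm; section modulus (unit throat) S = 2 × L²/6 = 9633 mm².
Direct shear f_v = P/L_w = 7.27×10³/340 = 21.38 N/mm.
Moment M = P × e = 7.27×10³ × 260 = 1890200 N·mm; bending f_b = M/S = 196.2 N/mm.
f_max = √(f_v² + f_b²) = √(21.38² + 196.2²) = 197.4 N/mm.
r_n/Ω = (1/2.0) × 0.6 × 430 × (0.707 × 4) = 364.8 N/mm → adequate.

f_max ≈ 197 N/mm; adequate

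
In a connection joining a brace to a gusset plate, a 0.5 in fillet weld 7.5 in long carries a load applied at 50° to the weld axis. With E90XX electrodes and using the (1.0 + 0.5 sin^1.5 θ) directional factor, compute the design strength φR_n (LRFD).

φR_n ≈ 143 kip

E90XX → F_EXX = 90 ksi.
t_e = 0.707 × 0.5 = 0.3535 in; A_we = 0.3535 × 7.5 = 2.651 in².
Directional factor: 1.0 + 0.5 sin^1.5(50°) = 1.335.
F_nw = 0.6 × 90 × 1.335 = 72.1 ksi.
φR_n = 0.75 × 72.1 × 2.651 = 143.4 kip.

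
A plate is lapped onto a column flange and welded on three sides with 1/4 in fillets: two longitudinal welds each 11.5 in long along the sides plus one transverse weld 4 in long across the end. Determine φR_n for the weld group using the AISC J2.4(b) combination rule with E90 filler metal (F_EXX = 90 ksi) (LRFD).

t_e = 0.707 × 0.25 = 0.1767 in.
R_nwl = 0.6 × 90 × 0.1767 × 23 = 219.5 kip (longitudinal, 2 welds).
R_nwt = 0.6 × 90 × 0.1767 × 4 = 38.18 kip (transverse, base value).
(i) R_nwl + R_nwt = 257.7 kip; (ii) 0.85 R_nwl + 1.5 R_nwt = 243.9 kip.
R_n = max = 257.7 kip [governs: (i)]; φR_n = 193.3 kip.

φR_n ≈ 193 kip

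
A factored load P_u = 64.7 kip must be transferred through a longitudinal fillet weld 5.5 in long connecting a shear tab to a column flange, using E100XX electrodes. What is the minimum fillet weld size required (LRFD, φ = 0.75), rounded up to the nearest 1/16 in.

w = 3/8 in

E100XX → F_EXX = 100 ksi.
Total weld length L = 5.5 in.
Required throat t_e = P_u / (φ × 0.6 F_EXX × L) = 64.7 / (0.75 × 0.6 × 100 × 5.5) = 0.2614 in.
Required leg w = t_e / 0.707 = 0.3698 in → use 3/8 in.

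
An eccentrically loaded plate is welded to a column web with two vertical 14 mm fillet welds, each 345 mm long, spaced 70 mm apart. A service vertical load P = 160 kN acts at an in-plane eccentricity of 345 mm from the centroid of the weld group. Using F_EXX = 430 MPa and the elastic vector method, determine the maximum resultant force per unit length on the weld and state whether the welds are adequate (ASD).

f_max ≈ 1330 N/mm; NOT adequate

Total weld length L_w = 690 mm. Treat welds as unit-width lines.
Polar moment about centroid: J = 2[d³/12 + d(b/2)²] = 2[345³/12 + 345×35²] = 7689000 mm³.
Direct shear f_v = P/L_w = 160×10³ / 690 = 231.9 N/mm (vertical).
Torsion M = P·e = 160×10³ × 345 = 55200000 N·mm.
Critical point at (x, y) = (35, 172.5) from centroid. f_tx = M·y/J = 1238 N/mm; f_ty = M·x/J = 251.3 N/mm.
Resultant f_max = √[f_tx² + (f_v + f_ty)²] = √[1238² + (231.9 + 251.3)²] = 1329 N/mm.
Capacity per unit length: r_n/Ω = (1/2.0) × 0.6 × 430 × (0.707 × 14) = 1277 N/mm.
1329 > 1277 → NOT adequate.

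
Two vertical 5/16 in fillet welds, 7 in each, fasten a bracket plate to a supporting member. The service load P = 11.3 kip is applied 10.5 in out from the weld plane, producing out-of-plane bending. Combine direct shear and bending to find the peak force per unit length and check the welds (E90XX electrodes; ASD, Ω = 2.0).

f_max ≈ 7.31 kip/in; NOT adequate

E90XX → F_EXX = 90 ksi.
L_w = 2 × 7 = 14 in; section modulus (unit throat) S = 2 × L²/6 = 16.33 in².
Direct shear f_v = P/L_w = 11.3/14 = 0.8071 kip/in.
Moment M = P × e = 11.3 × 10.5 = 118.65 kip·in; bending f_b = M/S = 7.264 kip/in.
f_max = √(f_v² + f_b²) = √(0.8071² + 7.264²) = 7.309 kip/in.
r_n/Ω = (1/2.0) × 0.6 × 90 × (0.707 × 0.3125) = 5.965 kip/in → NOT adequate.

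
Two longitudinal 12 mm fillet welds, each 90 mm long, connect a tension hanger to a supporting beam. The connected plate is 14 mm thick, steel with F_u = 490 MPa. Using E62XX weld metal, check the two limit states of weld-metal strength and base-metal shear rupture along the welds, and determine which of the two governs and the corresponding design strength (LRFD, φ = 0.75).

E62XX → F_EXX = 620 MPa.
t_e = 0.707 × 12 = 8.484 mm; L = 180 mm.
Weld metal: φR_n = 0.75 × 0.6 × 620 × 8.484 × 180 × 10⁻³ = 426.1 kN.
Base metal (shear rupture): φR_n = 0.75 × 0.6 × 490 × 14 × 180 × 10⁻³ = 555.7 kN.
Governing: weld metal.

φR_n ≈ 426 kN (weld metal governs)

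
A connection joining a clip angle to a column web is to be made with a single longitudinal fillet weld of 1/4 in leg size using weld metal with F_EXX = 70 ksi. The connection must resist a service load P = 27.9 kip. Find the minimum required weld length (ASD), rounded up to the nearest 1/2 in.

L = 8 in

Throat t_e = 0.707 × 0.25 = 0.1767 in.
r_n/Ω = (0.6 × 70 × 0.1767) / 2.0 = 3.712 kip/in.
L_req = P / (r_n/Ω) = 27.9 / 3.712 = 7.517 in total.
Round up → use L = 8 in.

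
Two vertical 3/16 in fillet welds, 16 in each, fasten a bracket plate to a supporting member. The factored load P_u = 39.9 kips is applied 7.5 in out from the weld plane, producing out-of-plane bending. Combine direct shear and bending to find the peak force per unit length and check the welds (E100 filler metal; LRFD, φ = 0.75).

f_max ≈ 3.72 kip/in; adequate

E100XX → F_EXX = 100 ksi.
L_w = 2 × 16 = 32 in; section modulus (unit throat) S = 2 × L²/6 = 85.33 in².
Direct shear f_v = P/L_w = 39.9/32 = 1.247 kip/in.
Moment M = P × e = 39.9 × 7.5 = 299.25 kip·in; bending f_b = M/S = 3.507 kip/in.
f_max = √(f_v² + f_b²) = √(1.247² + 3.507²) = 3.722 kip/in.
φr_n = 0.75 × 0.6 × 100 × (0.707 × 0.1875) = 5.965 kip/in → adequate.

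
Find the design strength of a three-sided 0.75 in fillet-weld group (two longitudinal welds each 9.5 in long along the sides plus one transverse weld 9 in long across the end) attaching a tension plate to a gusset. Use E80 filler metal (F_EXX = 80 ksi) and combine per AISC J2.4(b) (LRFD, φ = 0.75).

t_e = 0.707 × 0.75 = 0.5302 in.
R_nwl = 0.6 × 80 × 0.5302 × 19 = 483.6 kip (longitudinal, 2 welds).
R_nwt = 0.6 × 80 × 0.5302 × 9 = 229.1 kip (transverse, base value).
(i) R_nwl + R_nwt = 712.7 kip; (ii) 0.85 R_nwl + 1.5 R_nwt = 754.7 kip.
R_n = max = 754.7 kip [governs: (ii)]; φR_n = 566 kip.

φR_n ≈ 566 kip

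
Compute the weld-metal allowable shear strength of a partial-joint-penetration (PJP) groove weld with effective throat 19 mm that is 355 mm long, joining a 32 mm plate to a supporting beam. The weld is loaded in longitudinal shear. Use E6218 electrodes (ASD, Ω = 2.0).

R_n/Ω ≈ 1250 kN

E62XX → F_EXX = 620 MPa.
Effective throat (given) t_e = 19 mm.
A_we = 19 × 355 = 6745 mm².
F_nw = 0.6 F_EXX = 372 MPa.
R_n/Ω = (372 × 6745) / 2.0 × 10⁻³ = 1255 kN.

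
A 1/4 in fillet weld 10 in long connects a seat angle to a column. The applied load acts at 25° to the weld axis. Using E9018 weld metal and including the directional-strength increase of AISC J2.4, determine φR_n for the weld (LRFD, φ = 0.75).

E90XX → F_EXX = 90 ksi.
t_e = 0.707 × 0.25 = 0.1767 in; A_we = 0.1767 × 10 = 1.767 in².
Directional factor: 1.0 + 0.5 sin^1.5(25°) = 1.137.
F_nw = 0.6 × 90 × 1.137 = 61.42 ksi.
φR_n = 0.75 × 61.42 × 1.767 = 81.42 kip.

φR_n ≈ 81.4 kip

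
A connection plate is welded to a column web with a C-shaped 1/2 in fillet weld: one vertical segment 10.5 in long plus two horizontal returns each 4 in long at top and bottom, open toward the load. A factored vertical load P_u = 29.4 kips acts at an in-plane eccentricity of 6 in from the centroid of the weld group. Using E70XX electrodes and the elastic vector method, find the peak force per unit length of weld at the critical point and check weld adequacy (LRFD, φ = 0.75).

E70XX → F_EXX = 70 ksi.
Total weld length L_w = 18.5 in. Treat welds as unit-width lines.
Centroid: x̄ = 2×4×2 / 18.5 = 0.8649 in from the vertical weld.
Polar moment about centroid: J = I_x + I_y = [10.5³/12 + 2×4×5.25²] + [10.5×0.8649² + 2(4³/12 + 4×1.135²)] = 345.8 in³.
Direct shear f_v = P/L_w = 29.4 / 18.5 = 1.589 kip/in (vertical).
Torsion M = P·e = 29.4 × 6 = 176.4 kip·in.
Critical point at (x, y) = (3.135, 5.25) from centroid. f_tx = M·y/J = 2.678 kip/in; f_ty = M·x/J = 1.599 kip/in.
Resultant f_max = √[f_tx² + (f_v + f_ty)²] = √[2.678² + (1.589 + 1.599)²] = 4.164 kip/in.
Capacity per unit length: φr_n = 0.75 × 0.6 × 70 × (0.707 × 0.5) = 11.14 kip/in.
4.164 ≤ 11.14 → adequate.

f_max ≈ 4.16 kip/in; adequate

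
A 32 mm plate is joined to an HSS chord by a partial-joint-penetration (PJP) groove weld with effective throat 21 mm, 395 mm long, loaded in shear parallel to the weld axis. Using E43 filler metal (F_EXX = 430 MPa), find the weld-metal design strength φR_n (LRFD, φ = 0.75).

φR_n ≈ 1610 kN

Effective throat (given) t_e = 21 mm.
A_we = 21 × 395 = 8295 mm².
F_nw = 0.6 F_EXX = 258 MPa.
φR_n = 0.75 × 258 × 8295 × 10⁻³ = 1605 kN.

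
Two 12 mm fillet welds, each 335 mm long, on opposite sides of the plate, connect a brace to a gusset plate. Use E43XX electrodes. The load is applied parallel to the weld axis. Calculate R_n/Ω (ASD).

E43XX → F_EXX = 430 MPa.
Effective throat t_e = 0.707 × 12 = 8.484 mm.
Total length L = 670 mm; A_we = 8.484 × 670 = 5684 mm².
F_nw = 0.6 F_EXX = 0.6 × 430 = 258 MPa.
R_n = 258 × 5684 × 10⁻³ = 1467 kN; R_n/Ω = 1467/2.0 = 733.3 kN.

R_n/Ω ≈ 733 kN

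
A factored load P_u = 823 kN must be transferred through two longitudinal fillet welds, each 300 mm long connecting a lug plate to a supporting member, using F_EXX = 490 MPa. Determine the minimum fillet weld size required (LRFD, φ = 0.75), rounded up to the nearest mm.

w = 9 mm

Total weld length L = 600 mm.
Required throat t_e = P_u / (φ × 0.6 F_EXX × L) = 823 / (0.75 × 0.6 × 490 × 600 × 10⁻³) = 6.221 mm.
Required leg w = t_e / 0.707 = 8.799 mm → use 9 mm.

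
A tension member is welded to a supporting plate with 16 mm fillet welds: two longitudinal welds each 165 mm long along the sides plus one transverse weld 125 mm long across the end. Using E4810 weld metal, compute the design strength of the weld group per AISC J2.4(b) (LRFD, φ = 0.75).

E48XX → F_EXX = 480 MPa.
t_e = 0.707 × 16 = 11.31 mm.
R_nwl = 0.6 × 480 × 11.31 × 330 × 10⁻³ = 1075 kN (longitudinal, 2 welds).
R_nwt = 0.6 × 480 × 11.31 × 125 × 10⁻³ = 407.2 kN (transverse, base value).
(i) R_nwl + R_nwt = 1482 kN; (ii) 0.85 R_nwl + 1.5 R_nwt = 1525 kN.
R_n = max = 1525 kN [governs: (ii)]; φR_n = 1144 kN.

φR_n ≈ 1140 kN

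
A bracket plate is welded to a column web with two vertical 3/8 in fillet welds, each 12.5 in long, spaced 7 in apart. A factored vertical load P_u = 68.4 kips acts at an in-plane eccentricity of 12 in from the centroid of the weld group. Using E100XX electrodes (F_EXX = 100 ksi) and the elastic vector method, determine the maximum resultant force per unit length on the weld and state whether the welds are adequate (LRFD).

Total weld length L_w = 25 in. Treat welds as unit-width lines.
Polar moment about centroid: J = 2[d³/12 + d(b/2)²] = 2[12.5³/12 + 12.5×3.5²] = 631.8 in³.
Direct shear f_v = P/L_w = 68.4 / 25 = 2.736 kip/in (vertical).
Torsion M = P·e = 68.4 × 12 = 820.8 kip·in.
Critical point at (x, y) = (3.5, 6.25) from centroid. f_tx = M·y/J = 8.12 kip/in; f_ty = M·x/J = 4.547 kip/in.
Resultant f_max = √[f_tx² + (f_v + f_ty)²] = √[8.12² + (2.736 + 4.547)²] = 10.91 kip/in.
Capacity per unit length: φr_n = 0.75 × 0.6 × 100 × (0.707 × 0.375) = 11.93 kip/in.
10.91 ≤ 11.93 → adequate.

f_max ≈ 10.9 kip/in; adequate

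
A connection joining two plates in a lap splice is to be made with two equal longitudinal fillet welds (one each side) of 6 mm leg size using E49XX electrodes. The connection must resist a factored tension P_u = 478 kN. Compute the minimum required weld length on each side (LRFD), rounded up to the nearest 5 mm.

E49XX → F_EXX = 490 MPa.
Throat t_e = 0.707 × 6 = 4.242 mm.
φr_n = 0.75 × 0.6 × 490 × 4.242 × 10⁻³ = 0.9354 kN/mm.
L_req = P_u / φr_n = 478 / 0.9354 = 511 mm total.
Per side: 511 / 2 = 255.5 mm.
Round up → use L = 260 mm on each side.

L = 260 mm on each side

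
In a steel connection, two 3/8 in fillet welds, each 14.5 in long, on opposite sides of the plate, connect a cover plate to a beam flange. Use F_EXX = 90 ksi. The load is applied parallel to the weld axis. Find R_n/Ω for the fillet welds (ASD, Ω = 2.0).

Effective throat t_e = 0.707 × 0.375 = 0.2651 in.
Total length L = 29 in; A_we = 0.2651 × 29 = 7.689 in².
F_nw = 0.6 F_EXX = 0.6 × 90 = 54 ksi.
R_n = 54 × 7.689 = 415.2 kips; R_n/Ω = 415.2/2.0 = 207.6 kips.

R_n/Ω ≈ 208 kips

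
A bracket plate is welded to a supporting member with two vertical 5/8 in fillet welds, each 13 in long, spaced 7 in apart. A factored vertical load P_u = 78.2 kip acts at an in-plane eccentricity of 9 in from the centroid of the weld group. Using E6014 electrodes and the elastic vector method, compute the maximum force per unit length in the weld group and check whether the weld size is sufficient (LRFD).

E60XX → F_EXX = 60 ksi.
Total weld length L_w = 26 in. Treat welds as unit-width lines.
Polar moment about centroid: J = 2[d³/12 + d(b/2)²] = 2[13³/12 + 13×3.5²] = 684.7 in³.
Direct shear f_v = P/L_w = 78.2 / 26 = 3.008 kip/in (vertical).
Torsion M = P·e = 78.2 × 9 = 703.8 kip·in.
Critical point at (x, y) = (3.5, 6.5) from centroid. f_tx = M·y/J = 6.682 kip/in; f_ty = M·x/J = 3.598 kip/in.
Resultant f_max = √[f_tx² + (f_v + f_ty)²] = √[6.682² + (3.008 + 3.598)²] = 9.396 kip/in.
Capacity per unit length: φr_n = 0.75 × 0.6 × 60 × (0.707 × 0.625) = 11.93 kip/in.
9.396 ≤ 11.93 → adequate.

f_max ≈ 9.4 kip/in; adequate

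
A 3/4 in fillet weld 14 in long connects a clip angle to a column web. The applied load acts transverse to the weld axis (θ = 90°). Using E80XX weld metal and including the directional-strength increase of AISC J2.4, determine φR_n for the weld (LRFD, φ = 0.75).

φR_n ≈ 401 kips

E80XX → F_EXX = 80 ksi.
t_e = 0.707 × 0.75 = 0.5302 in; A_we = 0.5302 × 14 = 7.423 in².
Directional factor: 1.0 + 0.5 sin^1.5(90°) = 1.5.
F_nw = 0.6 × 80 × 1.5 = 72 ksi.
φR_n = 0.75 × 72 × 7.423 = 400.9 kips.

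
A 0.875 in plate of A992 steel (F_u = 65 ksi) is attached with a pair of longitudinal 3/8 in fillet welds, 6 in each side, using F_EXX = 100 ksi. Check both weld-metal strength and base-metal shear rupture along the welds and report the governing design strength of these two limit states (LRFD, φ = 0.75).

t_e = 0.707 × 0.375 = 0.2651 in; L = 12 in.
Weld metal: φR_n = 0.75 × 0.6 × 100 × 0.2651 × 12 = 143.2 kip.
Base metal (shear rupture): φR_n = 0.75 × 0.6 × 65 × 0.875 × 12 = 307.1 kip.
Governing: weld metal.

φR_n ≈ 143 kip (weld metal governs)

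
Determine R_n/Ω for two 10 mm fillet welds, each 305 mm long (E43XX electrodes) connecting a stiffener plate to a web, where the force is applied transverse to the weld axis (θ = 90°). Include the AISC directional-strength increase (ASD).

R_n/Ω ≈ 835 kN

E43XX → F_EXX = 430 MPa.
t_e = 0.707 × 10 = 7.07 mm; A_we = 7.07 × 610 = 4313 mm².
Directional factor: 1.0 + 0.5 sin^1.5(90°) = 1.5.
F_nw = 0.6 × 430 × 1.5 = 387 MPa.
R_n/Ω = (387 × 4313) / 2.0 × 10⁻³ = 834.5 kN.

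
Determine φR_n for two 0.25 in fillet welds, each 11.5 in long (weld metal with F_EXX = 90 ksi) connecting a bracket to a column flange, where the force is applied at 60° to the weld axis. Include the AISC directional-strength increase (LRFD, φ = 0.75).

φR_n ≈ 231 kips

t_e = 0.707 × 0.25 = 0.1767 in; A_we = 0.1767 × 23 = 4.065 in².
Directional factor: 1.0 + 0.5 sin^1.5(60°) = 1.403.
F_nw = 0.6 × 90 × 1.403 = 75.76 ksi.
φR_n = 0.75 × 75.76 × 4.065 = 231 kips.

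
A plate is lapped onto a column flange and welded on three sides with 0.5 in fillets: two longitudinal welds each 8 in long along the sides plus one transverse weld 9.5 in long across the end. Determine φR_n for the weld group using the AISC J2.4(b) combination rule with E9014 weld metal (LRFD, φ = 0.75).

φR_n ≈ 399 kip

E90XX → F_EXX = 90 ksi.
t_e = 0.707 × 0.5 = 0.3535 in.
R_nwl = 0.6 × 90 × 0.3535 × 16 = 305.4 kip (longitudinal, 2 welds).
R_nwt = 0.6 × 90 × 0.3535 × 9.5 = 181.3 kip (transverse, base value).
(i) R_nwl + R_nwt = 486.8 kip; (ii) 0.85 R_nwl + 1.5 R_nwt = 531.6 kip.
R_n = max = 531.6 kip [governs: (ii)]; φR_n = 398.7 kip.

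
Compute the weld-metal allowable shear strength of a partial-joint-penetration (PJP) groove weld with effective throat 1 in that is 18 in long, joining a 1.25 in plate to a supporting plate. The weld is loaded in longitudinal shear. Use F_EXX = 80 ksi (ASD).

Effective throat (given) t_e = 1 in.
A_we = 1 × 18 = 18 in².
F_nw = 0.6 F_EXX = 48 ksi.
R_n/Ω = (48 × 18) / 2.0 = 432 kips.

R_n/Ω ≈ 432 kips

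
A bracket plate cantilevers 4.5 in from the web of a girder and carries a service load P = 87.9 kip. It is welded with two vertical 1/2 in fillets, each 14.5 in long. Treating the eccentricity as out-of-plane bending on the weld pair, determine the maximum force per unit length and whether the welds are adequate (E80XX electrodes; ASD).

E80XX → F_EXX = 80 ksi.
L_w = 2 × 14.5 = 29 in; section modulus (unit throat) S = 2 × L²/6 = 70.08 in².
Direct shear f_v = P/L_w = 87.9/29 = 3.031 kip/in.
Moment M = P × e = 87.9 × 4.5 = 395.55 kip·in; bending f_b = M/S = 5.644 kip/in.
f_max = √(f_v² + f_b²) = √(3.031² + 5.644²) = 6.406 kip/in.
r_n/Ω = (1/2.0) × 0.6 × 80 × (0.707 × 0.5) = 8.484 kip/in → adequate.

f_max ≈ 6.41 kip/in; adequate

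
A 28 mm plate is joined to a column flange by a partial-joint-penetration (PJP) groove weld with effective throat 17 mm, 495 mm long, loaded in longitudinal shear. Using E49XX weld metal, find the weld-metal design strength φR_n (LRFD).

E49XX → F_EXX = 490 MPa.
Effective throat (given) t_e = 17 mm.
A_we = 17 × 495 = 8415 mm².
F_nw = 0.6 F_EXX = 294 MPa.
φR_n = 0.75 × 294 × 8415 × 10⁻³ = 1856 kN.

φR_n ≈ 1860 kN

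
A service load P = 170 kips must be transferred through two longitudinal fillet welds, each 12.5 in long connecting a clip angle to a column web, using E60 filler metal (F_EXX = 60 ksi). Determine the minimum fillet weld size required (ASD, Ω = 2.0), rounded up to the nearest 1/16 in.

Total weld length L = 25 in.
Required throat t_e = P × Ω / (0.6 F_EXX × L) = 170 × 2.0 / (0.6 × 60 × 25) = 0.3778 in.
Required leg w = t_e / 0.707 = 0.5343 in → use 9/16 in.

w = 9/16 in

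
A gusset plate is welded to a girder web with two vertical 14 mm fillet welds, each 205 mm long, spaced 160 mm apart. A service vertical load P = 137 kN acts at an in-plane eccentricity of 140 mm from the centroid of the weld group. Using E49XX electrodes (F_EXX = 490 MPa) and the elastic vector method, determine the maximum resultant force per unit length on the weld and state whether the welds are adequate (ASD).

f_max ≈ 861 N/mm; adequate

Total weld length L_w = 410 mm. Treat welds as unit-width lines.
Polar moment about centroid: J = 2[d³/12 + d(b/2)²] = 2[205³/12 + 205×80²] = 4060000 mm³.
Direct shear f_v = P/L_w = 137×10³ / 410 = 334.1 N/mm (vertical).
Torsion M = P·e = 137×10³ × 140 = 19180000 N·mm.
Critical point at (x, y) = (80, 102.5) from centroid. f_tx = M·y/J = 484.2 N/mm; f_ty = M·x/J = 377.9 N/mm.
Resultant f_max = √[f_tx² + (f_v + f_ty)²] = √[484.2² + (334.1 + 377.9)²] = 861.1 N/mm.
Capacity per unit length: r_n/Ω = (1/2.0) × 0.6 × 490 × (0.707 × 14) = 1455 N/mm.
861.1 ≤ 1455 → adequate.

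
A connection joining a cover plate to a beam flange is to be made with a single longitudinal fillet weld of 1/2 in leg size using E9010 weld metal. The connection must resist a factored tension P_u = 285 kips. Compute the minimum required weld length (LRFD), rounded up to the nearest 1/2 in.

E90XX → F_EXX = 90 ksi.
Throat t_e = 0.707 × 0.5 = 0.3535 in.
φr_n = 0.75 × 0.6 × 90 × 0.3535 = 14.32 kips/in.
L_req = P_u / φr_n = 285 / 14.32 = 19.91 in total.
Round up → use L = 20 in.

L = 20 in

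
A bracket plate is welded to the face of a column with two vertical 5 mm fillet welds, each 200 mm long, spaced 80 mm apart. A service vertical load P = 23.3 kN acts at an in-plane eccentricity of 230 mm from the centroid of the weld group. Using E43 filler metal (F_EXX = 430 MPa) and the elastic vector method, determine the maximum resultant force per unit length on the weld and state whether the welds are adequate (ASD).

f_max ≈ 319 N/mm; adequate

Total weld length L_w = 400 mm. Treat welds as unit-width lines.
Polar moment about centroid: J = 2[d³/12 + d(b/2)²] = 2[200³/12 + 200×40²] = 1973000 mm³.
Direct shear f_v = P/L_w = 23.3×10³ / 400 = 58.25 N/mm (vertical).
Torsion M = P·e = 23.3×10³ × 230 = 5359000 N·mm.
Critical point at (x, y) = (40, 100) from centroid. f_tx = M·y/J = 271.6 N/mm; f_ty = M·x/J = 108.6 N/mm.
Resultant f_max = √[f_tx² + (f_v + f_ty)²] = √[271.6² + (58.25 + 108.6)²] = 318.7 N/mm.
Capacity per unit length: r_n/Ω = (1/2.0) × 0.6 × 430 × (0.707 × 5) = 456 N/mm.
318.7 ≤ 456 → adequate.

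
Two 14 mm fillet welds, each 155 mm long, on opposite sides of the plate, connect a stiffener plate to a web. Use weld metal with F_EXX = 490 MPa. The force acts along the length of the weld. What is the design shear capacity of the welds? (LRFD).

φR_n ≈ 677 kN

Effective throat t_e = 0.707 × 14 = 9.898 mm.
Total length L = 310 mm; A_we = 9.898 × 310 = 3068 mm².
F_nw = 0.6 F_EXX = 0.6 × 490 = 294 MPa.
φR_n = 0.75 × 294 × 3068 × 10⁻³ = 676.6 kN.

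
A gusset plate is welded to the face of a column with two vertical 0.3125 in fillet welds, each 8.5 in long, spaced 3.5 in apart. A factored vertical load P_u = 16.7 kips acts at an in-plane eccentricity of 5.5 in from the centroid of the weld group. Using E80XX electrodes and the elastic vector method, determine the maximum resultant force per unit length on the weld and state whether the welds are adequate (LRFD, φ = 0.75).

f_max ≈ 3.24 kip/in; adequate

E80XX → F_EXX = 80 ksi.
Total weld length L_w = 17 in. Treat welds as unit-width lines.
Polar moment about centroid: J = 2[d³/12 + d(b/2)²] = 2[8.5³/12 + 8.5×1.75²] = 154.4 in³.
Direct shear f_v = P/L_w = 16.7 / 17 = 0.9824 kip/in (vertical).
Torsion M = P·e = 16.7 × 5.5 = 91.85 kip·in.
Critical point at (x, y) = (1.75, 4.25) from centroid. f_tx = M·y/J = 2.528 kip/in; f_ty = M·x/J = 1.041 kip/in.
Resultant f_max = √[f_tx² + (f_v + f_ty)²] = √[2.528² + (0.9824 + 1.041)²] = 3.238 kip/in.
Capacity per unit length: φr_n = 0.75 × 0.6 × 80 × (0.707 × 0.3125) = 7.954 kip/in.
3.238 ≤ 7.954 → adequate.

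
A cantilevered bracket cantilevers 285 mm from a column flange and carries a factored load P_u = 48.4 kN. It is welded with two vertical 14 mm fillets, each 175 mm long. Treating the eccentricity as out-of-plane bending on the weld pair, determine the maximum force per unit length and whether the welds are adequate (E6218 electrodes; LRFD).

E62XX → F_EXX = 620 MPa.
L_w = 2 × 175 = 350 mm; section modulus (unit throat) S = 2 × L²/6 = 10210 mm².
Direct shear f_v = P/L_w = 48.4×10³/350 = 138.3 N/mm.
Moment M = P × e = 48.4×10³ × 285 = 13794000 N·mm; bending f_b = M/S = 1351 N/mm.
f_max = √(f_v² + f_b²) = √(138.3² + 1351²) = 1358 N/mm.
φr_n = 0.75 × 0.6 × 620 × (0.707 × 14) = 2762 N/mm → adequate.

f_max ≈ 1360 N/mm; adequate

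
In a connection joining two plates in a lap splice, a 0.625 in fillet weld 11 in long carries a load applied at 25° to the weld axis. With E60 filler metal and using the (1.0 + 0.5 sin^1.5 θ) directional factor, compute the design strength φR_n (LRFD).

E60XX → F_EXX = 60 ksi.
t_e = 0.707 × 0.625 = 0.4419 in; A_we = 0.4419 × 11 = 4.861 in².
Directional factor: 1.0 + 0.5 sin^1.5(25°) = 1.137.
F_nw = 0.6 × 60 × 1.137 = 40.95 ksi.
φR_n = 0.75 × 40.95 × 4.861 = 149.3 kips.

φR_n ≈ 149 kips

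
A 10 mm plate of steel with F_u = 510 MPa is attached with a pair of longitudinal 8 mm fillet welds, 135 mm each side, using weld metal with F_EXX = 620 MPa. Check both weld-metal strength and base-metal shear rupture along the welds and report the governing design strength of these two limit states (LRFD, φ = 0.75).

t_e = 0.707 × 8 = 5.656 mm; L = 270 mm.
Weld metal: φR_n = 0.75 × 0.6 × 620 × 5.656 × 270 × 10⁻³ = 426.1 kN.
Base metal (shear rupture): φR_n = 0.75 × 0.6 × 510 × 10 × 270 × 10⁻³ = 619.7 kN.
Governing: weld metal.

φR_n ≈ 426 kN (weld metal governs)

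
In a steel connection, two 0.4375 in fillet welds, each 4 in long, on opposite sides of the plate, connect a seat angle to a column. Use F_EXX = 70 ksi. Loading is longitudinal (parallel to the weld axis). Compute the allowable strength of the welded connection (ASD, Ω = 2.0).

R_n/Ω ≈ 52 kips

Effective throat t_e = 0.707 × 0.4375 = 0.3093 in.
Total length L = 8 in; A_we = 0.3093 × 8 = 2.474 in².
F_nw = 0.6 F_EXX = 0.6 × 70 = 42 ksi.
R_n = 42 × 2.474 = 103.9 kips; R_n/Ω = 103.9/2.0 = 51.96 kips.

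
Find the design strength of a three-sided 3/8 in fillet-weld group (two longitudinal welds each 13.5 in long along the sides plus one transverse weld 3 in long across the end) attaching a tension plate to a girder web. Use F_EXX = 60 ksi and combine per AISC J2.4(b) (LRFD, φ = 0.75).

φR_n ≈ 215 kips

t_e = 0.707 × 0.375 = 0.2651 in.
R_nwl = 0.6 × 60 × 0.2651 × 27 = 257.7 kips (longitudinal, 2 welds).
R_nwt = 0.6 × 60 × 0.2651 × 3 = 28.63 kips (transverse, base value).
(i) R_nwl + R_nwt = 286.3 kips; (ii) 0.85 R_nwl + 1.5 R_nwt = 262 kips.
R_n = max = 286.3 kips [governs: (i)]; φR_n = 214.8 kips.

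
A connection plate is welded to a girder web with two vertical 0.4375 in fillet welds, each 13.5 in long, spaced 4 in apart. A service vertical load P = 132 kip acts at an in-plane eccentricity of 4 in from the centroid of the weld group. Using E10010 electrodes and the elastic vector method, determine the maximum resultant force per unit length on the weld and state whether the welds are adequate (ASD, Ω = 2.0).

E100XX → F_EXX = 100 ksi.
Total weld length L_w = 27 in. Treat welds as unit-width lines.
Polar moment about centroid: J = 2[d³/12 + d(b/2)²] = 2[13.5³/12 + 13.5×2²] = 518.1 in³.
Direct shear f_v = P/L_w = 132 / 27 = 4.889 kip/in (vertical).
Torsion M = P·e = 132 × 4 = 528 kip·in.
Critical point at (x, y) = (2, 6.75) from centroid. f_tx = M·y/J = 6.879 kip/in; f_ty = M·x/J = 2.038 kip/in.
Resultant f_max = √[f_tx² + (f_v + f_ty)²] = √[6.879² + (4.889 + 2.038)²] = 9.763 kip/in.
Capacity per unit length: r_n/Ω = (1/2.0) × 0.6 × 100 × (0.707 × 0.4375) = 9.279 kip/in.
9.763 > 9.279 → NOT adequate.

f_max ≈ 9.76 kip/in; NOT adequate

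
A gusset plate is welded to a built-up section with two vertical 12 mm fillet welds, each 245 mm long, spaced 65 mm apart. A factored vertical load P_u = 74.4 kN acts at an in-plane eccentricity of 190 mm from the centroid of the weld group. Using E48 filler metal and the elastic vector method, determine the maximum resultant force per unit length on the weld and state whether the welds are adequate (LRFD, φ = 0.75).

E48XX → F_EXX = 480 MPa.
Total weld length L_w = 490 mm. Treat welds as unit-width lines.
Polar moment about centroid: J = 2[d³/12 + d(b/2)²] = 2[245³/12 + 245×32.5²] = 2969000 mm³.
Direct shear f_v = P/L_w = 74.4×10³ / 490 = 151.8 N/mm (vertical).
Torsion M = P·e = 74.4×10³ × 190 = 14136000 N·mm.
Critical point at (x, y) = (32.5, 122.5) from centroid. f_tx = M·y/J = 583.3 N/mm; f_ty = M·x/J = 154.8 N/mm.
Resultant f_max = √[f_tx² + (f_v + f_ty)²] = √[583.3² + (151.8 + 154.8)²] = 659 N/mm.
Capacity per unit length: φr_n = 0.75 × 0.6 × 480 × (0.707 × 12) = 1833 N/mm.
659 ≤ 1833 → adequate.

f_max ≈ 659 N/mm; adequate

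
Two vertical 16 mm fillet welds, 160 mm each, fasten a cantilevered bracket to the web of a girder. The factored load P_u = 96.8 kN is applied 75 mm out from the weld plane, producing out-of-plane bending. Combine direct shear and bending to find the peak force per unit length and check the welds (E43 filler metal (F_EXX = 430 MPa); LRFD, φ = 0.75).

f_max ≈ 903 N/mm; adequate

L_w = 2 × 160 = 320 mm; section modulus (unit throat) S = 2 × L²/6 = 8533 mm².
Direct shear f_v = P/L_w = 96.8×10³/320 = 302.5 N/mm.
Moment M = P × e = 96.8×10³ × 75 = 7260000 N·mm; bending f_b = M/S = 850.8 N/mm.
f_max = √(f_v² + f_b²) = √(302.5² + 850.8²) = 903 N/mm.
φr_n = 0.75 × 0.6 × 430 × (0.707 × 16) = 2189 N/mm → adequate.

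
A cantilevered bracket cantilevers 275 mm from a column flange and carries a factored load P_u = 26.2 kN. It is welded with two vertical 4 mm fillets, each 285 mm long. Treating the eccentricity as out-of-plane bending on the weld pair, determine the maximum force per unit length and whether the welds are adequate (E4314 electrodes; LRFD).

f_max ≈ 270 N/mm; adequate

E43XX → F_EXX = 430 MPa.
L_w = 2 × 285 = 570 mm; section modulus (unit throat) S = 2 × L²/6 = 27080 mm².
Direct shear f_v = P/L_w = 26.2×10³/570 = 45.96 N/mm.
Moment M = P × e = 26.2×10³ × 275 = 7205000 N·mm; bending f_b = M/S = 266.1 N/mm.
f_max = √(f_v² + f_b²) = √(45.96² + 266.1²) = 270.1 N/mm.
φr_n = 0.75 × 0.6 × 430 × (0.707 × 4) = 547.2 N/mm → adequate.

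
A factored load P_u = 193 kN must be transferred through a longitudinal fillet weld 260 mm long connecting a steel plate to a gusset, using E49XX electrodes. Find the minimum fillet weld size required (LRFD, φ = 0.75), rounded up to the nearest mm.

E49XX → F_EXX = 490 MPa.
Total weld length L = 260 mm.
Required throat t_e = P_u / (φ × 0.6 F_EXX × L) = 193 / (0.75 × 0.6 × 490 × 260 × 10⁻³) = 3.366 mm.
Required leg w = t_e / 0.707 = 4.762 mm → use 5 mm.

w = 5 mm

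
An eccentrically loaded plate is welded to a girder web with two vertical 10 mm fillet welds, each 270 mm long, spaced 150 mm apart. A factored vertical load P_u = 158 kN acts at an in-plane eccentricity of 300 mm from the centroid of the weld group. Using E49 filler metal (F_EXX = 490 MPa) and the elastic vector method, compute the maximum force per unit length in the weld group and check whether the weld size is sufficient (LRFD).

Total weld length L_w = 540 mm. Treat welds as unit-width lines.
Polar moment about centroid: J = 2[d³/12 + d(b/2)²] = 2[270³/12 + 270×75²] = 6318000 mm³.
Direct shear f_v = P/L_w = 158×10³ / 540 = 292.6 N/mm (vertical).
Torsion M = P·e = 158×10³ × 300 = 47400000 N·mm.
Critical point at (x, y) = (75, 135) from centroid. f_tx = M·y/J = 1013 N/mm; f_ty = M·x/J = 562.7 N/mm.
Resultant f_max = √[f_tx² + (f_v + f_ty)²] = √[1013² + (292.6 + 562.7)²] = 1326 N/mm.
Capacity per unit length: φr_n = 0.75 × 0.6 × 490 × (0.707 × 10) = 1559 N/mm.
1326 ≤ 1559 → adequate.

f_max ≈ 1330 N/mm; adequate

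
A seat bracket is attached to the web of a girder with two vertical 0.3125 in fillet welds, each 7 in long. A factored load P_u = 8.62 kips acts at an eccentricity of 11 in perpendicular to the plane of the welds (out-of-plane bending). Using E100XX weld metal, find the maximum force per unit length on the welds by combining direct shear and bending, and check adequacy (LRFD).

f_max ≈ 5.84 kip/in; adequate

E100XX → F_EXX = 100 ksi.
L_w = 2 × 7 = 14 in; section modulus (unit throat) S = 2 × L²/6 = 16.33 in².
Direct shear f_v = P/L_w = 8.62/14 = 0.6157 kip/in.
Moment M = P × e = 8.62 × 11 = 94.82 kip·in; bending f_b = M/S = 5.805 kip/in.
f_max = √(f_v² + f_b²) = √(0.6157² + 5.805²) = 5.838 kip/in.
φr_n = 0.75 × 0.6 × 100 × (0.707 × 0.3125) = 9.942 kip/in → adequate.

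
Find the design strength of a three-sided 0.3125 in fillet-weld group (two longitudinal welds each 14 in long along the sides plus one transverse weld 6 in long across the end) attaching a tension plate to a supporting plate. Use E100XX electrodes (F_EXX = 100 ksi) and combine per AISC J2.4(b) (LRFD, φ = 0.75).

φR_n ≈ 338 kip

t_e = 0.707 × 0.3125 = 0.2209 in.
R_nwl = 0.6 × 100 × 0.2209 × 28 = 371.2 kip (longitudinal, 2 welds).
R_nwt = 0.6 × 100 × 0.2209 × 6 = 79.54 kip (transverse, base value).
(i) R_nwl + R_nwt = 450.7 kip; (ii) 0.85 R_nwl + 1.5 R_nwt = 434.8 kip.
R_n = max = 450.7 kip [governs: (i)]; φR_n = 338 kip.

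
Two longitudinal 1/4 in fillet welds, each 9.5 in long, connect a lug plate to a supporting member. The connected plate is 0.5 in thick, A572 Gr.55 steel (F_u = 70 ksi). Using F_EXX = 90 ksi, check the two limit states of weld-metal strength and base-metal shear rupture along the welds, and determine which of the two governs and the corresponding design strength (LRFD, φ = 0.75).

φR_n ≈ 136 kips (weld metal governs)

t_e = 0.707 × 0.25 = 0.1767 in; L = 19 in.
Weld metal: φR_n = 0.75 × 0.6 × 90 × 0.1767 × 19 = 136 kips.
Base metal (shear rupture): φR_n = 0.75 × 0.6 × 70 × 0.5 × 19 = 299.2 kips.
Governing: weld metal.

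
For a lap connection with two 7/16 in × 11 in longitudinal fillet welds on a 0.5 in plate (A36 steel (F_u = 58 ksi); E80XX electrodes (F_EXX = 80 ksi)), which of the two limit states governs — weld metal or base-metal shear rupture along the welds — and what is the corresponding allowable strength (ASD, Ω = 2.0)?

R_n/Ω ≈ 163 kips (weld metal governs)

t_e = 0.707 × 0.4375 = 0.3093 in; L = 22 in.
Weld metal: R_n/Ω = (1/2.0) × 0.6 × 80 × 0.3093 × 22 = 163.3 kips.
Base metal (shear rupture): R_n/Ω = (1/2.0) × 0.6 × 58 × 0.5 × 22 = 191.4 kips.
Governing: weld metal.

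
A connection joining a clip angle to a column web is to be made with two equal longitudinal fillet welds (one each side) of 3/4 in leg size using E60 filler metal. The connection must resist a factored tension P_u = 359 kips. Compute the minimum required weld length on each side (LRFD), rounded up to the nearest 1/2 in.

L = 13 in on each side

E60XX → F_EXX = 60 ksi.
Throat t_e = 0.707 × 0.75 = 0.5302 in.
φr_n = 0.75 × 0.6 × 60 × 0.5302 = 14.32 kips/in.
L_req = P_u / φr_n = 359 / 14.32 = 25.08 in total.
Per side: 25.08 / 2 = 12.54 in.
Round up → use L = 13 in on each side.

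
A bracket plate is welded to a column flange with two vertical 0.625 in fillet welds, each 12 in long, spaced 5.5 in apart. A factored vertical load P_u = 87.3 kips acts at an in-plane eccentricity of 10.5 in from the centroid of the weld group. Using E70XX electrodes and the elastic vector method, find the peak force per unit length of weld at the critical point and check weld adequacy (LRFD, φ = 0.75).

E70XX → F_EXX = 70 ksi.
Total weld length L_w = 24 in. Treat welds as unit-width lines.
Polar moment about centroid: J = 2[d³/12 + d(b/2)²] = 2[12³/12 + 12×2.75²] = 469.5 in³.
Direct shear f_v = P/L_w = 87.3 / 24 = 3.637 kip/in (vertical).
Torsion M = P·e = 87.3 × 10.5 = 916.65 kip·in.
Critical point at (x, y) = (2.75, 6) from centroid. f_tx = M·y/J = 11.71 kip/in; f_ty = M·x/J = 5.369 kip/in.
Resultant f_max = √[f_tx² + (f_v + f_ty)²] = √[11.71² + (3.637 + 5.369)²] = 14.78 kip/in.
Capacity per unit length: φr_n = 0.75 × 0.6 × 70 × (0.707 × 0.625) = 13.92 kip/in.
14.78 > 13.92 → NOT adequate.

f_max ≈ 14.8 kip/in; NOT adequate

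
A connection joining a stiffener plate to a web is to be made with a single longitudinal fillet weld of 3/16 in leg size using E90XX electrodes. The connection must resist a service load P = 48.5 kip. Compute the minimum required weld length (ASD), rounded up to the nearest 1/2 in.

L = 14 in

E90XX → F_EXX = 90 ksi.
Throat t_e = 0.707 × 0.1875 = 0.1326 in.
r_n/Ω = (0.6 × 90 × 0.1326) / 2.0 = 3.579 kip/in.
L_req = P / (r_n/Ω) = 48.5 / 3.579 = 13.55 in total.
Round up → use L = 14 in.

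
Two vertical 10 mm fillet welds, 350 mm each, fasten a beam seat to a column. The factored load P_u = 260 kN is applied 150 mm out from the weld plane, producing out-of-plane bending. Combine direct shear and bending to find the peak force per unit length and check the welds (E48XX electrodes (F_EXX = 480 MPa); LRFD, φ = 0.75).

f_max ≈ 1020 N/mm; adequate

L_w = 2 × 350 = 700 mm; section modulus (unit throat) S = 2 × L²/6 = 40830 mm².
Direct shear f_v = P/L_w = 260×10³/700 = 371.4 N/mm.
Moment M = P × e = 260×10³ × 150 = 39000000 N·mm; bending f_b = M/S = 955.1 N/mm.
f_max = √(f_v² + f_b²) = √(371.4² + 955.1²) = 1025 N/mm.
φr_n = 0.75 × 0.6 × 480 × (0.707 × 10) = 1527 N/mm → adequate.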